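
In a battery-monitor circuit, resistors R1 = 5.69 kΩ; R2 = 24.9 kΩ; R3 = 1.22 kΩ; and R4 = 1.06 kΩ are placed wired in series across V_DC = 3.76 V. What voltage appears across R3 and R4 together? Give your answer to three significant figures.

V ≈ 0.261 V

Total series resistance ΣR = 5.69 + 24.9 + 1.22 + 1.06 = 32.87 kΩ.
R_{R3..R4} = 1.22 + 1.06 = 2.280 kΩ.
V = V_DC · R/ΣR = 3.76 × 0.06936 = 0.2608 V.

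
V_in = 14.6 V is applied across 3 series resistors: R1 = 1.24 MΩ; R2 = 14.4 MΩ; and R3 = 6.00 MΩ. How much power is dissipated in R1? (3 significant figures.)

ΣR = 21.64 MΩ → I = 14.6/21.64 = 0.6747 µA.
P(R1) = I²·R1 = (0.6747)² × 1.24 = 0.5644 µW.

P ≈ 0.564 µW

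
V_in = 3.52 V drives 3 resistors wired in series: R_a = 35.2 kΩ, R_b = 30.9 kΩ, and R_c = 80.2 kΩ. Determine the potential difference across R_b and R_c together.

ΣR = 35.2 + 30.9 + 80.2 = 146.3 kΩ.
R_{R_b..R_c} = 30.9 + 80.2 = 111.1 kΩ.
By the voltage-divider rule, V = 3.52 × 111.1/146.3 = 2.673 V.

V ≈ 2.67 V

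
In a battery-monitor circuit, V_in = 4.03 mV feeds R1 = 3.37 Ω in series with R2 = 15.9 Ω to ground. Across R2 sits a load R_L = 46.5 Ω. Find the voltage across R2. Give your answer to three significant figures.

V_out ≈ 3.14 mV

R2 ‖ R_L = (15.9 × 46.5)/(15.9 + 46.5) = 11.85 Ω.
Voltage divider with the loaded lower leg: V_out = 4.03 × 11.85/(3.37 + 11.85) = 4.03 × 0.7786 = 3.138 mV.
(Unloaded it would be 3.33 mV; the load pulls it down.)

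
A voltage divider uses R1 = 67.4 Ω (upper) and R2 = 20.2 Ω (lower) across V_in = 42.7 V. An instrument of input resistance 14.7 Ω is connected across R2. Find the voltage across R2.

First combine the lower leg with the load: R2 ‖ R_L = 8.508 Ω.
Voltage divider with the loaded lower leg: V_out = 42.7 × 8.508/(67.4 + 8.508) = 42.7 × 0.1121 = 4.786 V.

V_out ≈ 4.79 V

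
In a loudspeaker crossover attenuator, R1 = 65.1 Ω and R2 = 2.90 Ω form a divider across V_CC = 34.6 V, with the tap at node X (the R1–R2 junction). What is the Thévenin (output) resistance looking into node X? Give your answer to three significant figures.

Looking into X with the source shorted: R_th = R1·R2/(R1+R2) = 65.10 × 2.90/68.00 = 2.776 Ω.

R_th ≈ 2.78 Ω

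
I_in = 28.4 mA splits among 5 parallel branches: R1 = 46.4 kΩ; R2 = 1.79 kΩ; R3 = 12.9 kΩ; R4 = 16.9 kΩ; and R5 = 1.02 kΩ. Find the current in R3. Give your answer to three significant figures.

I ≈ 1.30 mA

Conductances: ΣG = 1/46.4 + 1/1.79 + 1/12.9 + 1/16.9 + 1/1.02 = 1.697 (1/kΩ).
By the current-divider rule, I = I_in · G_k/ΣG = 28.4 × 0.04567 = 1.297 mA.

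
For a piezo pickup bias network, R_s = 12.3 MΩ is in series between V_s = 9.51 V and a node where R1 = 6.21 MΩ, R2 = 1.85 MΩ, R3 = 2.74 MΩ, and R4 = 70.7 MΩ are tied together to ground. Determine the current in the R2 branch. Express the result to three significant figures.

I ≈ 0.360 µA

Combine the parallel branches: R_p = (1/6.21 + 1/1.85 + 1/2.74 + 1/70.7)⁻¹ = 0.9253 MΩ.
V_A by voltage divider: V_A = 9.51 × 0.9253/(12.3 + 0.9253) = 0.6654 V.
I(R2) = V_A / R2 = 0.6654/1.85 = 0.3597 µA.
(Equivalently: I_total = 0.7191 µA, then current-divider fraction G_k/ΣG = 0.5002.)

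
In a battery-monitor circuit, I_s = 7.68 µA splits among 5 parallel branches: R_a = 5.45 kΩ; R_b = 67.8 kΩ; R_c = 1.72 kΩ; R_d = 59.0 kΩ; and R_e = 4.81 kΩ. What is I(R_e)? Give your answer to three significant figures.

I ≈ 1.59 µA

Conductances: ΣG = 1/5.45 + 1/67.8 + 1/1.72 + 1/59.0 + 1/4.81 = 1.004 (1/kΩ).
By the current-divider rule, I = I_s · G_k/ΣG = 7.68 × 0.2070 = 1.590 µA.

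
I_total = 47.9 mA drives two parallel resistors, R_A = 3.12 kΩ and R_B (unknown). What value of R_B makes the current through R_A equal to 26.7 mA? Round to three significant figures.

In a two-way split, I_A/I_total = R_B/(R_A + R_B).
With f = 0.5574, R_B = R_A · f/(1−f) = 3.12 × 1.259 = 3.929 kΩ.

R_B ≈ 3.93 kΩ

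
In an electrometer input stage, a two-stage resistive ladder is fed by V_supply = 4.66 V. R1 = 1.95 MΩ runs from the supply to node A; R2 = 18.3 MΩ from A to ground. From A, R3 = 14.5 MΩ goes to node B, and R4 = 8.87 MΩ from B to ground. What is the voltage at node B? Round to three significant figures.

V_B ≈ 1.49 V

The second stage (R3 + R4 = 23.37 MΩ) loads node A in parallel with R2.
Effective lower resistance at A: R2 ‖ 23.37 = 10.26 MΩ.
First divider: V_A = V_supply · 10.26/(1.95 + 10.26) = 3.916 V.
V_B = V_A × 0.3795 = 1.486 V.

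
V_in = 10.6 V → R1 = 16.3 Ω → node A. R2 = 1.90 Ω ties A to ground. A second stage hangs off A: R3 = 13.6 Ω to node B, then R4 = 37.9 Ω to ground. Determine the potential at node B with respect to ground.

V_B ≈ 0.788 V

Node A sees R2 in parallel with the series input of stage 2, R3 + R4 = 51.50 Ω.
R2 ‖ (R3+R4) = 1.832 Ω.
V_A = 10.6 × 1.832/(16.3 + 1.832) = 1.071 V.
Then the unloaded second divider: V_B = V_A × R4/(R3+R4) = 1.071 × 0.7359 = 0.7883 V.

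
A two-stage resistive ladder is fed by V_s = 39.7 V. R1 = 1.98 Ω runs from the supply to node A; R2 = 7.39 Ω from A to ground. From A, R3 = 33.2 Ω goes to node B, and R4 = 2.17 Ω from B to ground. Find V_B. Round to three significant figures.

Looking into the second stage from A: R3 + R4 = 35.37 Ω appears in parallel with R2.
Effective lower resistance at A: R2 ‖ 35.37 = 6.113 Ω.
First divider: V_A = V_s · 6.113/(1.98 + 6.113) = 29.99 V.
Stage 2 is unloaded, so V_B = V_A · R4/(R3+R4) = 29.99 × 2.17/35.37 = 1.840 V.

V_B ≈ 1.84 V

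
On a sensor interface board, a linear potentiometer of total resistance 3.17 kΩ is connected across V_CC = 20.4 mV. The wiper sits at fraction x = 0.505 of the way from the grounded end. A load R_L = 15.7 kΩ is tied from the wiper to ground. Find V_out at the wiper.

The pot divides into 1.569 kΩ above the wiper and 1.601 kΩ below.
R_L loads the lower segment: effective lower R = 1.453 kΩ.
V_out = 20.4 × 1.453/(1.569 + 1.453) = 9.807 mV.

V_out ≈ 9.81 mV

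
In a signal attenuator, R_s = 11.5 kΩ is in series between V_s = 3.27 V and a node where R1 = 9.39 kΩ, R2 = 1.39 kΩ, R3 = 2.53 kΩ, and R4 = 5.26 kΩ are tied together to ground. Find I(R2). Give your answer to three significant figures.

I ≈ 0.137 mA

Equivalent of the parallel group: R_p = 0.7086 kΩ.
Node voltage V_A = V_s · R_p/(R_s + R_p) = 3.27 × 0.05804 = 0.1898 V.
Branch current I = V_A/R2 = 0.1898/1.39 = 0.1365 mA.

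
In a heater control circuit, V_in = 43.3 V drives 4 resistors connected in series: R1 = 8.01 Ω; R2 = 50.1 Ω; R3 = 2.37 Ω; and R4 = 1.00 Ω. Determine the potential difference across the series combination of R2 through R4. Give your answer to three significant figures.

V ≈ 37.7 V

ΣR = 8.01 + 50.1 + 2.37 + 1.00 = 61.48 Ω.
R_{R2..R4} = 50.1 + 2.37 + 1.00 = 53.47 Ω.
Voltage divider: V = V_in · (53.47 / 61.48) = 43.3 × 0.8697 = 37.66 V.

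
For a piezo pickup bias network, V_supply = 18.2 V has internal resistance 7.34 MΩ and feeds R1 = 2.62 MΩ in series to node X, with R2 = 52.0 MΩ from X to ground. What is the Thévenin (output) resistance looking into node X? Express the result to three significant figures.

R_th ≈ 8.36 MΩ

R1' = 7.34 + 2.62 = 9.960 MΩ (source resistance + R1).
Looking into X with the source shorted: R_th = R1'·R2/(R1'+R2) = 9.960 × 52.0/61.96 = 8.359 MΩ.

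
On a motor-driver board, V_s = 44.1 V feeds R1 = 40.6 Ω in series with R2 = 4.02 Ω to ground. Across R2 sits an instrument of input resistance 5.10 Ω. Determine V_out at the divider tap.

The load sits in parallel with R2, giving an effective lower resistance R2' = R2·R_L/(R2+R_L) = 2.248 Ω.
Now apply the divider: V_out = 44.1 × 0.05247 = 2.314 V.

V_out ≈ 2.31 V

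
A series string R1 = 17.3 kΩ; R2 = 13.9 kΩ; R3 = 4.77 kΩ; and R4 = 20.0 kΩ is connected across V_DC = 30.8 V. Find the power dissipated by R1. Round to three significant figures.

ΣR = 55.97 kΩ → I = 30.8/55.97 = 0.5503 mA.
P(R1) = I²·R1 = (0.5503)² × 17.3 = 5.239 mW.

P ≈ 5.24 mW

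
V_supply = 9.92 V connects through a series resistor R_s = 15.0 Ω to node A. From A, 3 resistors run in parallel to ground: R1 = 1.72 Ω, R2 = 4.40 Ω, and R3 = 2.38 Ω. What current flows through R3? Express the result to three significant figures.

I ≈ 0.214 A

Equivalent of the parallel group: R_p = 0.8138 Ω.
V_A = 9.92 × 0.8138/15.81 = 0.5105 V.
I(R3) = V_A / R3 = 0.5105/2.38 = 0.2145 A.
(Equivalently: I_total = 0.6273 A, then current-divider fraction G_k/ΣG = 0.3419.)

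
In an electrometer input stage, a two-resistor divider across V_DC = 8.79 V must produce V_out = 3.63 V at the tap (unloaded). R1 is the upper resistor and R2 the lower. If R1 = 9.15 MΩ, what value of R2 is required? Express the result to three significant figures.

Required fraction k = V_out/V_DC = 0.4130.
R2 = R1 · 0.4130/(1 − 0.4130) = 6.437 MΩ.

R2 ≈ 6.44 MΩ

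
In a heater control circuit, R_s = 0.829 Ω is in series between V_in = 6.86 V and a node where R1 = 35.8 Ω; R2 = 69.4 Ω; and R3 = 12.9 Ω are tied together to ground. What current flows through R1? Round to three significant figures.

Equivalent of the parallel group: R_p = 8.343 Ω.
Node voltage V_A = V_in · R_p/(R_s + R_p) = 6.86 × 0.9096 = 6.240 V.
I(R1) = V_A / R1 = 6.240/35.8 = 0.1743 A.
(Equivalently: I_total = 0.7479 A, then current-divider fraction G_k/ΣG = 0.2330.)

I ≈ 0.174 A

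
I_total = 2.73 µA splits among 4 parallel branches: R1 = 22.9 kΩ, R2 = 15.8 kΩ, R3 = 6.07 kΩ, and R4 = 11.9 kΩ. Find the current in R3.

ΣG = 1/22.9 + 1/15.8 + 1/6.07 + 1/11.9 = 0.3557.
By the current-divider rule, I = I_total · G_k/ΣG = 2.73 × 0.4631 = 1.264 µA.

I ≈ 1.26 µA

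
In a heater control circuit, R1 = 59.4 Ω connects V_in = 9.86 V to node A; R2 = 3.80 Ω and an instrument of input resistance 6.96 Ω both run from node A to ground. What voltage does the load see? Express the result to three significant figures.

The load sits in parallel with R2, giving an effective lower resistance R2' = R2·R_L/(R2+R_L) = 2.458 Ω.
Then V_out = V_in · R2'/(R1 + R2') = 9.86 × 2.458/61.86 = 0.3918 V.
(Unloaded it would be 0.593 V; the load pulls it down.)

V_out ≈ 0.392 V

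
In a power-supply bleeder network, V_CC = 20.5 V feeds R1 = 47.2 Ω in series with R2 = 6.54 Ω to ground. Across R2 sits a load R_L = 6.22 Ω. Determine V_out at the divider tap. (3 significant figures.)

R2 ‖ R_L = (6.54 × 6.22)/(6.54 + 6.22) = 3.188 Ω.
Now apply the divider: V_out = 20.5 × 0.06327 = 1.297 V.
(Unloaded it would be 2.49 V; the load pulls it down.)

V_out ≈ 1.30 V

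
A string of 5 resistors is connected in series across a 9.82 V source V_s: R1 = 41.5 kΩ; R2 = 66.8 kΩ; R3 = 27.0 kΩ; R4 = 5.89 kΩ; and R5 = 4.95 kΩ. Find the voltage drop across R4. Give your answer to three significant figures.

ΣR = 41.5 + 66.8 + 27.0 + 5.89 + 4.95 = 146.1 kΩ.
V = V_s · R/ΣR = 9.82 × 0.04030 = 0.3958 V.

V ≈ 0.396 V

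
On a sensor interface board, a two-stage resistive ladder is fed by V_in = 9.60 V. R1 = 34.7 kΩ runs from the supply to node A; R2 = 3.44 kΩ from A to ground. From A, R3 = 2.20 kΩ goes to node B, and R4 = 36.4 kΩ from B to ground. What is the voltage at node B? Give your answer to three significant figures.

V_B ≈ 0.755 V

The second stage (R3 + R4 = 38.60 kΩ) loads node A in parallel with R2.
R2 ‖ (R3+R4) = 3.159 kΩ.
V_A = 9.60 × 3.159/(34.7 + 3.159) = 0.8009 V.
Then the unloaded second divider: V_B = V_A × R4/(R3+R4) = 0.8009 × 0.9430 = 0.7553 V.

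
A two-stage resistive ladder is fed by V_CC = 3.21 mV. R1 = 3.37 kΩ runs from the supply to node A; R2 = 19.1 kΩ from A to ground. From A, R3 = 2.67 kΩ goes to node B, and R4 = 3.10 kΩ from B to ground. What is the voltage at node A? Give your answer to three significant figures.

V_A ≈ 1.82 mV

The second stage (R3 + R4 = 5.770 kΩ) loads node A in parallel with R2.
Effective lower resistance at A: R2 ‖ 5.770 = 4.431 kΩ.
First divider: V_A = V_CC · 4.431/(3.37 + 4.431) = 1.823 mV.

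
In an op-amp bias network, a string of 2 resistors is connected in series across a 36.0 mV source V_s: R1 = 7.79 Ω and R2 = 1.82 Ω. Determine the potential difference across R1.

V ≈ 29.2 mV

ΣR = 7.79 + 1.82 = 9.610 Ω.
Voltage divider: V = V_s · (7.790 / 9.610) = 36.0 × 0.8106 = 29.18 mV.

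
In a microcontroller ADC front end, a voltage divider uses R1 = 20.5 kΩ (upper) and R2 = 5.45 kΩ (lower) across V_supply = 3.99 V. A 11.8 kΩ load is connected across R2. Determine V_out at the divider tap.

R2 ‖ R_L = (5.45 × 11.8)/(5.45 + 11.8) = 3.728 kΩ.
Then V_out = V_supply · R2'/(R1 + R2') = 3.99 × 3.728/24.23 = 0.6140 V.

V_out ≈ 0.614 V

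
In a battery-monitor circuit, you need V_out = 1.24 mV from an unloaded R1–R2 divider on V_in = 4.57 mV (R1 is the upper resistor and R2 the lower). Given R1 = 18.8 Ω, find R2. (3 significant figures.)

Required fraction k = V_out/V_in = 0.2713.
So R2 = R1 · V_out/(V_in − V_out) = 18.8 × 1.24/(4.57 − 1.24) = 18.8 × 0.3724 = 7.001 Ω.

R2 ≈ 7.00 Ω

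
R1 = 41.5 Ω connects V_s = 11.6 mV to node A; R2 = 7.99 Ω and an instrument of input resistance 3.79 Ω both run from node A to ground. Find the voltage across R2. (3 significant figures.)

The load sits in parallel with R2, giving an effective lower resistance R2' = R2·R_L/(R2+R_L) = 2.571 Ω.
Voltage divider with the loaded lower leg: V_out = 11.6 × 2.571/(41.5 + 2.571) = 11.6 × 0.05833 = 0.6766 mV.
(Unloaded it would be 1.87 mV; the load pulls it down.)

V_out ≈ 0.677 mV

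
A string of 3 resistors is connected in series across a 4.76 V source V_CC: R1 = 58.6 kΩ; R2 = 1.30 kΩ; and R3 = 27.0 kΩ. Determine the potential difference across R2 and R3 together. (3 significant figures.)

Total series resistance ΣR = 58.6 + 1.30 + 27.0 = 86.90 kΩ.
R_{R2..R3} = 1.30 + 27.0 = 28.30 kΩ.
By the voltage-divider rule, V = 4.76 × 28.30/86.90 = 1.550 V.

V ≈ 1.55 V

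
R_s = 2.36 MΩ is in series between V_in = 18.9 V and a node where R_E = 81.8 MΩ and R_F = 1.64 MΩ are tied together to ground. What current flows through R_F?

Equivalent of the parallel group: R_p = 1.608 MΩ.
V_A = 18.9 × 1.608/3.968 = 7.658 V.
Branch current I = V_A/R_F = 7.658/1.64 = 4.670 µA.
(Equivalently: I_total = 4.763 µA, then current-divider fraction G_k/ΣG = 0.9803.)

I ≈ 4.67 µA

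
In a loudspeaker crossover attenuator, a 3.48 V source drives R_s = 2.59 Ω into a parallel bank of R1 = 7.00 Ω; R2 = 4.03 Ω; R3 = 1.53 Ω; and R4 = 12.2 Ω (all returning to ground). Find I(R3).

I ≈ 0.581 A

Equivalent of the parallel group: R_p = 0.8877 Ω.
V_A by voltage divider: V_A = 3.48 × 0.8877/(2.59 + 0.8877) = 0.8883 V.
I(R3) = V_A / R3 = 0.8883/1.53 = 0.5806 A.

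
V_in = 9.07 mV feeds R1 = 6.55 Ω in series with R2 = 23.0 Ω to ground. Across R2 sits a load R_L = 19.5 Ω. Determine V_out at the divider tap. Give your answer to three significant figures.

R2 ‖ R_L = (23.0 × 19.5)/(23.0 + 19.5) = 10.55 Ω.
Then V_out = V_in · R2'/(R1 + R2') = 9.07 × 10.55/17.10 = 5.596 mV.
(Unloaded it would be 7.06 mV; the load pulls it down.)

V_out ≈ 5.60 mV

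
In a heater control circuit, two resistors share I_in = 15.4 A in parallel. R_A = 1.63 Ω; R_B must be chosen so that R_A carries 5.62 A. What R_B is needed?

R_B ≈ 0.937 Ω

The fraction through R_A equals R_B/(R_A+R_B).
5.62/15.4 = R_B/(R_A + R_B) → R_B = R_A · (0.3649)/(1 − 0.3649) = 1.63 × 0.5746 = 0.9367 Ω.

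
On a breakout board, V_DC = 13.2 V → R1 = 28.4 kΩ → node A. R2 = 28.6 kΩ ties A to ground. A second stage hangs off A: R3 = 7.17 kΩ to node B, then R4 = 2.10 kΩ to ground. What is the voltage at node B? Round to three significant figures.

Looking into the second stage from A: R3 + R4 = 9.270 kΩ appears in parallel with R2.
R2 ‖ (R3+R4) = 7.001 kΩ.
V_A = 13.2 × 7.001/(28.4 + 7.001) = 2.610 V.
V_B = V_A × 0.2265 = 0.5914 V.

V_B ≈ 0.591 V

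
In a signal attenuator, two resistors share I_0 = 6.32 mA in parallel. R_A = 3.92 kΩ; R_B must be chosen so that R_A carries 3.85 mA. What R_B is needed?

R_B ≈ 6.11 kΩ

In a two-way split, I_A/I_0 = R_B/(R_A + R_B).
With f = 0.6092, R_B = R_A · f/(1−f) = 3.92 × 1.559 = 6.110 kΩ.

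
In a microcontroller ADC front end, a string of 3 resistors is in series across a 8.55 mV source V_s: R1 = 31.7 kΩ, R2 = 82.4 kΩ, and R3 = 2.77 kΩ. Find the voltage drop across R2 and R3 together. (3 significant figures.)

Series total: ΣR = 31.7 + 82.4 + 2.77 = 116.9 kΩ.
R_{R2..R3} = 82.4 + 2.77 = 85.17 kΩ.
By the voltage-divider rule, V = 8.55 × 85.17/116.9 = 6.231 mV.

V ≈ 6.23 mV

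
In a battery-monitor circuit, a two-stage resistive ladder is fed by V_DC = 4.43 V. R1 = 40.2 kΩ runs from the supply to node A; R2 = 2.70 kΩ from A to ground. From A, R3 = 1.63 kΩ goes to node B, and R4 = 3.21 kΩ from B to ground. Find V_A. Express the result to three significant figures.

Looking into the second stage from A: R3 + R4 = 4.840 kΩ appears in parallel with R2.
R2 ‖ (R3+R4) = 1.733 kΩ.
First divider: V_A = V_DC · 1.733/(40.2 + 1.733) = 0.1831 V.

V_A ≈ 0.183 V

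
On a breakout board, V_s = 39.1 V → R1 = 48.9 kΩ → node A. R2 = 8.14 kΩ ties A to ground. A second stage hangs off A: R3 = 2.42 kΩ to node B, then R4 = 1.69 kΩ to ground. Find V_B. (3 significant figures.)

The second stage (R3 + R4 = 4.110 kΩ) loads node A in parallel with R2.
R2 ‖ (R3+R4) = 2.731 kΩ.
First divider: V_A = V_s · 2.731/(48.9 + 2.731) = 2.068 V.
Then the unloaded second divider: V_B = V_A × R4/(R3+R4) = 2.068 × 0.4112 = 0.8504 V.

V_B ≈ 0.850 V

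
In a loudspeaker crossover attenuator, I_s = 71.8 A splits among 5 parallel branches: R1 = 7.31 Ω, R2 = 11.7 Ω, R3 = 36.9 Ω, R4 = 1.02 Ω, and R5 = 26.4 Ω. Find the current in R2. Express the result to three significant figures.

Conductances: ΣG = 1/7.31 + 1/11.7 + 1/36.9 + 1/1.02 + 1/26.4 = 1.268 (1/Ω).
R2 takes the fraction G_k/ΣG = 0.08547/1.268 = 0.06742, so I = 71.8 × 0.06742 = 4.841 A.

I ≈ 4.84 A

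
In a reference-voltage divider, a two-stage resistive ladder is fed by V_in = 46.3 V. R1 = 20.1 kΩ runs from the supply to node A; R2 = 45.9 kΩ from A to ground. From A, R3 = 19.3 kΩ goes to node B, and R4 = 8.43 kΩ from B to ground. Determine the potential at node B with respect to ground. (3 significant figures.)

Looking into the second stage from A: R3 + R4 = 27.73 kΩ appears in parallel with R2.
R2 ‖ (R3+R4) = 17.29 kΩ.
First divider: V_A = V_in · 17.29/(20.1 + 17.29) = 21.41 V.
Then the unloaded second divider: V_B = V_A × R4/(R3+R4) = 21.41 × 0.3040 = 6.508 V.

V_B ≈ 6.51 V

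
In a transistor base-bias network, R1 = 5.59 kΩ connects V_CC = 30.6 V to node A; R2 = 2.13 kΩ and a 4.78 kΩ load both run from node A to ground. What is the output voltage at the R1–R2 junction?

First combine the lower leg with the load: R2 ‖ R_L = 1.473 kΩ.
Then V_out = V_CC · R2'/(R1 + R2') = 30.6 × 1.473/7.063 = 6.383 V.
(Unloaded it would be 8.44 V; the load pulls it down.)

V_out ≈ 6.38 V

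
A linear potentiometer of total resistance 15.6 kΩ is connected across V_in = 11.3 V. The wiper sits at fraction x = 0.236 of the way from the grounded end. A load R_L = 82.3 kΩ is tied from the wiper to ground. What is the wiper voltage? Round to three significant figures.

V_out ≈ 2.58 V

The pot divides into 11.92 kΩ above the wiper and 3.682 kΩ below.
R_L loads the lower segment: effective lower R = 3.524 kΩ.
V_out = 11.3 × 3.524/(11.92 + 3.524) = 2.579 V.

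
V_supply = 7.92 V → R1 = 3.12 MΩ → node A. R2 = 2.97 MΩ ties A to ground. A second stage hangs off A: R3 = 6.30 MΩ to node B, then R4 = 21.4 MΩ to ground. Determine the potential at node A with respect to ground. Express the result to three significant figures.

V_A ≈ 3.66 V

Looking into the second stage from A: R3 + R4 = 27.70 MΩ appears in parallel with R2.
Effective lower resistance at A: R2 ‖ 27.70 = 2.682 MΩ.
So V_A = 7.92 × 0.4623 = 3.661 V.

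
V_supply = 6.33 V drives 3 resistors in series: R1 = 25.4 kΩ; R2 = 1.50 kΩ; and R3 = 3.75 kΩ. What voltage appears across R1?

V ≈ 5.25 V

Total series resistance ΣR = 25.4 + 1.50 + 3.75 = 30.65 kΩ.
Voltage divider: V = V_supply · (25.40 / 30.65) = 6.33 × 0.8287 = 5.246 V.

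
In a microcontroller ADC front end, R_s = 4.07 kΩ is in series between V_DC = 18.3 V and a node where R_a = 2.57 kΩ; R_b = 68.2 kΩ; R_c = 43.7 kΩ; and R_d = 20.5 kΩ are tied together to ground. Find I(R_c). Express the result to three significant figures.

Parallel bank: R_p = 1/(1/2.57 + 1/68.2 + 1/43.7 + 1/20.5) = 2.103 kΩ.
V_A by voltage divider: V_A = 18.3 × 2.103/(4.07 + 2.103) = 6.235 V.
Branch current I = V_A/R_c = 6.235/43.7 = 0.1427 mA.

I ≈ 0.143 mA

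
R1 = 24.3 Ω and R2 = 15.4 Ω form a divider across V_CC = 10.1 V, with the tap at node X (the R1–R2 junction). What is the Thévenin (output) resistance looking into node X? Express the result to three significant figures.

R_th ≈ 9.43 Ω

With V_CC suppressed (replaced by a short), R_th = R1 ‖ R2 = (24.30 × 15.4)/(24.30 + 15.4) = 9.426 Ω.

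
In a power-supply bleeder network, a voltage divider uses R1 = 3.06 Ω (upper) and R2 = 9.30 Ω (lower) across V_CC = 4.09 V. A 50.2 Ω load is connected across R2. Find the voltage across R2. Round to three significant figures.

First combine the lower leg with the load: R2 ‖ R_L = 7.846 Ω.
Voltage divider with the loaded lower leg: V_out = 4.09 × 7.846/(3.06 + 7.846) = 4.09 × 0.7194 = 2.942 V.
(Unloaded it would be 3.08 V; the load pulls it down.)

V_out ≈ 2.94 V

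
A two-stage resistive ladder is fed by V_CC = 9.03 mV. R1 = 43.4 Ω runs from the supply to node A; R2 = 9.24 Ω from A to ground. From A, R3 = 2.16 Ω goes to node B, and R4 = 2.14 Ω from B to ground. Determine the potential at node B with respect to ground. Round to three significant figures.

V_B ≈ 0.285 mV

Node A sees R2 in parallel with the series input of stage 2, R3 + R4 = 4.300 Ω.
R2 ‖ (R3+R4) = 2.934 Ω.
First divider: V_A = V_CC · 2.934/(43.4 + 2.934) = 0.5719 mV.
V_B = V_A × 0.4977 = 0.2846 mV.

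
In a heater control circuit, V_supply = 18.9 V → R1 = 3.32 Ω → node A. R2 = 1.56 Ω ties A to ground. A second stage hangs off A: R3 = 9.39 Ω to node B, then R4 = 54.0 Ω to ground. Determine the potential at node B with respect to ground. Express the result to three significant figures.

Looking into the second stage from A: R3 + R4 = 63.39 Ω appears in parallel with R2.
R2 ‖ (R3+R4) = 1.523 Ω.
So V_A = 18.9 × 0.3144 = 5.942 V.
V_B = V_A × 0.8519 = 5.062 V.

V_B ≈ 5.06 V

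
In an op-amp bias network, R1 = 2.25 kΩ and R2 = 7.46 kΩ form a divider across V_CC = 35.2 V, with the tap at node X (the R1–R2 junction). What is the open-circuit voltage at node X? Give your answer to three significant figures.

Open-circuit (no load on X): V_th = V_CC · R2/(R1 + R2) = 35.2 × 7.46/(2.250 + 7.46) = 27.04 V.

V_th ≈ 27.0 V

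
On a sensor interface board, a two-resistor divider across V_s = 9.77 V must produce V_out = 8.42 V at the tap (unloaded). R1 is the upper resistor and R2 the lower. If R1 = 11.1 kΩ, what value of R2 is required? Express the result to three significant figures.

R2 ≈ 69.2 kΩ

Required fraction k = V_out/V_s = 0.8618.
So R2 = R1 · V_out/(V_s − V_out) = 11.1 × 8.42/(9.77 − 8.42) = 11.1 × 6.237 = 69.23 kΩ.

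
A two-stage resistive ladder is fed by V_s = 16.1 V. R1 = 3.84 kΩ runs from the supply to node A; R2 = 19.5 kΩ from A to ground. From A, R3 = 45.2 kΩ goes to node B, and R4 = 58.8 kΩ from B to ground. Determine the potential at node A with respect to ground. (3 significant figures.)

V_A ≈ 13.0 V

The second stage (R3 + R4 = 104.0 kΩ) loads node A in parallel with R2.
R2 ‖ (R3+R4) = 16.42 kΩ.
First divider: V_A = V_s · 16.42/(3.84 + 16.42) = 13.05 V.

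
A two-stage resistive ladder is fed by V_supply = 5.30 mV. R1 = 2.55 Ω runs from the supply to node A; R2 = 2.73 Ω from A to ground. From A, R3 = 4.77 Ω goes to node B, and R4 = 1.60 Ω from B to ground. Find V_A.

V_A ≈ 2.27 mV

The second stage (R3 + R4 = 6.370 Ω) loads node A in parallel with R2.
R2 ‖ (R3+R4) = 1.911 Ω.
V_A = 5.30 × 1.911/(2.55 + 1.911) = 2.270 mV.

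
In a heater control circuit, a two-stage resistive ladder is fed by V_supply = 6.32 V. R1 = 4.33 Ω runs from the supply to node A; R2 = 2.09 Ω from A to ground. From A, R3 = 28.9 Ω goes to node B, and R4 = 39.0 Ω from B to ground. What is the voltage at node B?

The second stage (R3 + R4 = 67.90 Ω) loads node A in parallel with R2.
Effective lower resistance at A: R2 ‖ 67.90 = 2.028 Ω.
V_A = 6.32 × 2.028/(4.33 + 2.028) = 2.016 V.
Stage 2 is unloaded, so V_B = V_A · R4/(R3+R4) = 2.016 × 39.0/67.90 = 1.158 V.

V_B ≈ 1.16 V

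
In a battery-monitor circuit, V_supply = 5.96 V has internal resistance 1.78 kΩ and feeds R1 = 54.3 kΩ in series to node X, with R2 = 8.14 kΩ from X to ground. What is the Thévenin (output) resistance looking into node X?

R_th ≈ 7.11 kΩ

R1' = 1.78 + 54.3 = 56.08 kΩ (source resistance + R1).
Looking into X with the source shorted: R_th = R1'·R2/(R1'+R2) = 56.08 × 8.14/64.22 = 7.108 kΩ.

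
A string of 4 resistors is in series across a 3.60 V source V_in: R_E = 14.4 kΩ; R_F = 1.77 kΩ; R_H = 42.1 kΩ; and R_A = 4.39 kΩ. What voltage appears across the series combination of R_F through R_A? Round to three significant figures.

V ≈ 2.77 V

ΣR = 14.4 + 1.77 + 42.1 + 4.39 = 62.66 kΩ.
R_{R_F..R_A} = 1.77 + 42.1 + 4.39 = 48.26 kΩ.
By the voltage-divider rule, V = 3.60 × 48.26/62.66 = 2.773 V.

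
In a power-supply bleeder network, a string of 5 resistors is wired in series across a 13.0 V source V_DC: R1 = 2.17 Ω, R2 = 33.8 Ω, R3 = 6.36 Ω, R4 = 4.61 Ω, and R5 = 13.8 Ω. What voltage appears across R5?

ΣR = 2.17 + 33.8 + 6.36 + 4.61 + 13.8 = 60.74 Ω.
Voltage divider: V = V_DC · (13.80 / 60.74) = 13.0 × 0.2272 = 2.954 V.

V ≈ 2.95 V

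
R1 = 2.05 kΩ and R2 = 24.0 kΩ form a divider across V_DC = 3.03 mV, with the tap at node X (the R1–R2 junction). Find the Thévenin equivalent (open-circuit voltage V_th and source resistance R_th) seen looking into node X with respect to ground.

V_th is the unloaded tap voltage: V_DC · R2/(R1+R2) = 3.03 × 0.9213 = 2.792 mV.
With V_DC suppressed (replaced by a short), R_th = R1 ‖ R2 = (2.050 × 24.0)/(2.050 + 24.0) = 1.889 kΩ.

V_th ≈ 2.79 mV, R_th ≈ 1.89 kΩ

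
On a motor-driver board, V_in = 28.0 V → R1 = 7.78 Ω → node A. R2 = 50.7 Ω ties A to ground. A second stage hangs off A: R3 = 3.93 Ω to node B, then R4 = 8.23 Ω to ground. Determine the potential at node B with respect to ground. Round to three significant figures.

V_B ≈ 10.6 V

Looking into the second stage from A: R3 + R4 = 12.16 Ω appears in parallel with R2.
R2 ‖ (R3+R4) = 9.808 Ω.
First divider: V_A = V_in · 9.808/(7.78 + 9.808) = 15.61 V.
Stage 2 is unloaded, so V_B = V_A · R4/(R3+R4) = 15.61 × 8.23/12.16 = 10.57 V.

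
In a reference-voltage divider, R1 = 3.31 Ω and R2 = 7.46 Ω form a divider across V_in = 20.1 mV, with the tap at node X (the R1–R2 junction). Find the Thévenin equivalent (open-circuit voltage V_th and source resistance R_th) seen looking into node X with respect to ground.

V_th ≈ 13.9 mV, R_th ≈ 2.29 Ω

Open-circuit (no load on X): V_th = V_in · R2/(R1 + R2) = 20.1 × 7.46/(3.310 + 7.46) = 13.92 mV.
With V_in suppressed (replaced by a short), R_th = R1 ‖ R2 = (3.310 × 7.46)/(3.310 + 7.46) = 2.293 Ω.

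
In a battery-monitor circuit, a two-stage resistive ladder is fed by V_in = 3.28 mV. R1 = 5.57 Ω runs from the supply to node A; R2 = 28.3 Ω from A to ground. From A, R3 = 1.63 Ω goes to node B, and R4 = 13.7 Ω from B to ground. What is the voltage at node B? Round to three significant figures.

V_B ≈ 1.88 mV

Looking into the second stage from A: R3 + R4 = 15.33 Ω appears in parallel with R2.
R2 ‖ (R3+R4) = 9.944 Ω.
V_A = 3.28 × 9.944/(5.57 + 9.944) = 2.102 mV.
V_B = V_A × 0.8937 = 1.879 mV.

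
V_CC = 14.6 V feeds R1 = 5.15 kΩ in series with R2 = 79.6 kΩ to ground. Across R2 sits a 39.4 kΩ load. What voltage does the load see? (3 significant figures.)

The load sits in parallel with R2, giving an effective lower resistance R2' = R2·R_L/(R2+R_L) = 26.35 kΩ.
Then V_out = V_CC · R2'/(R1 + R2') = 14.6 × 26.35/31.50 = 12.21 V.

V_out ≈ 12.2 V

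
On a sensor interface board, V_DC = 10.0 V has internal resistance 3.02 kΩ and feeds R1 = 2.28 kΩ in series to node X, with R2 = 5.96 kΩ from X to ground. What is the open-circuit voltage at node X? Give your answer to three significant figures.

V_th ≈ 5.29 V

R1' = 3.02 + 2.28 = 5.300 kΩ (source resistance + R1).
With X open, the divider is unloaded: V_th = 10.0 × 5.96/11.26 = 5.293 V.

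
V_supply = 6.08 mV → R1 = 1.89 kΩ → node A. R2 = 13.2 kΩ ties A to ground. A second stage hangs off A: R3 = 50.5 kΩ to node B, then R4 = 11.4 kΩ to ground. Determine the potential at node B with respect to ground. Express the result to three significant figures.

V_B ≈ 0.954 mV

Looking into the second stage from A: R3 + R4 = 61.90 kΩ appears in parallel with R2.
R2 ‖ (R3+R4) = 10.88 kΩ.
V_A = 6.08 × 10.88/(1.89 + 10.88) = 5.180 mV.
Stage 2 is unloaded, so V_B = V_A · R4/(R3+R4) = 5.180 × 11.4/61.90 = 0.9540 mV.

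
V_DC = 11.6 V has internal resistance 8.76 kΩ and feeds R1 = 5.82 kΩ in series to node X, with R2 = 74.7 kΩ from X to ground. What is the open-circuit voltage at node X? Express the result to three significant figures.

V_th ≈ 9.71 V

R1' = 8.76 + 5.82 = 14.58 kΩ (source resistance + R1).
With X open, the divider is unloaded: V_th = 11.6 × 74.7/89.28 = 9.706 V.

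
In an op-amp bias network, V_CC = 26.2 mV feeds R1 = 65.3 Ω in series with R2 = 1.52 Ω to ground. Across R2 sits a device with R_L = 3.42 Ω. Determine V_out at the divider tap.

V_out ≈ 0.416 mV

R2 ‖ R_L = (1.52 × 3.42)/(1.52 + 3.42) = 1.052 Ω.
Then V_out = V_CC · R2'/(R1 + R2') = 26.2 × 1.052/66.35 = 0.4155 mV.
(Unloaded it would be 0.596 mV; the load pulls it down.)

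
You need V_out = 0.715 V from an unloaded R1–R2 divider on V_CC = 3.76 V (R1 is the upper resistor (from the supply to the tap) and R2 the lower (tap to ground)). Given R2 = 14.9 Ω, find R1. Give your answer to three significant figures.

R1 ≈ 63.5 Ω

V_out/V_CC = R2/(R1+R2) = 0.1902.
Rearranging, R1 = R2·(1−k)/k = 14.9 × 4.259 = 63.46 Ω.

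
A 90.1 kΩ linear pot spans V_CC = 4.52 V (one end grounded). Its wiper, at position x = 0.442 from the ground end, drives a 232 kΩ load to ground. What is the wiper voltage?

V_out ≈ 1.82 V

Split the track: R_lower = x·R_p = 39.82 kΩ, R_upper = (1−x)·R_p = 50.28 kΩ.
R_L loads the lower segment: effective lower R = 33.99 kΩ.
Then V_out = V_CC · 33.99/(50.28 + 33.99) = 1.823 V.
(Unloaded: V_out = x·V_CC = 2.00 V.)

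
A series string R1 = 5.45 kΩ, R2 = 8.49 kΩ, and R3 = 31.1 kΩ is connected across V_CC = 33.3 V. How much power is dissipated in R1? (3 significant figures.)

P ≈ 2.98 mW

Series current I = V_CC/ΣR = 33.3/45.04 = 0.7393 mA.
P(R1) = I²·R1 = (0.7393)² × 5.45 = 2.979 mW.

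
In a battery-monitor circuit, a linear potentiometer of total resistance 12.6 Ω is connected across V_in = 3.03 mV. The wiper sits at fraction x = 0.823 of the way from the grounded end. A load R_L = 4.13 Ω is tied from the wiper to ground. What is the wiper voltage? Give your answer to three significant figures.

V_out ≈ 1.73 mV

The pot divides into 2.230 Ω above the wiper and 10.37 Ω below.
R_L loads the lower segment: effective lower R = 2.954 Ω.
Loaded-divider output: V_out = 3.03 × 0.5698 = 1.726 mV.
(Unloaded: V_out = x·V_in = 2.49 mV.)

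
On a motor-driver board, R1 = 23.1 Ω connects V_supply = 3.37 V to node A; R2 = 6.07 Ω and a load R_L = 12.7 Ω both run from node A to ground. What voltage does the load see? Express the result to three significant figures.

V_out ≈ 0.509 V

The load sits in parallel with R2, giving an effective lower resistance R2' = R2·R_L/(R2+R_L) = 4.107 Ω.
Voltage divider with the loaded lower leg: V_out = 3.37 × 4.107/(23.1 + 4.107) = 3.37 × 0.1510 = 0.5087 V.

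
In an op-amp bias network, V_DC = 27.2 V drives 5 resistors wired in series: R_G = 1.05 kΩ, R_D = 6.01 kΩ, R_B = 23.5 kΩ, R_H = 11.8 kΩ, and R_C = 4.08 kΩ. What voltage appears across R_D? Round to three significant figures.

Total series resistance ΣR = 1.05 + 6.01 + 23.5 + 11.8 + 4.08 = 46.44 kΩ.
V = V_DC · R/ΣR = 27.2 × 0.1294 = 3.520 V.

V ≈ 3.52 V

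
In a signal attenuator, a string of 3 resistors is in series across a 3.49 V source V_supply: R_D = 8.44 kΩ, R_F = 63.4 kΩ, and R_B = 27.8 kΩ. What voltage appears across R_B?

V ≈ 0.974 V

Series total: ΣR = 8.44 + 63.4 + 27.8 = 99.64 kΩ.
By the voltage-divider rule, V = 3.49 × 27.80/99.64 = 0.9737 V.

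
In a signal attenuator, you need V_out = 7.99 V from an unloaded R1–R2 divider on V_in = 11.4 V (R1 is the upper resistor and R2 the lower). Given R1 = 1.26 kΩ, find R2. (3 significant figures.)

V_out/V_in = R2/(R1+R2) = 0.7009.
R2 = R1 · 0.7009/(1 − 0.7009) = 2.952 kΩ.

R2 ≈ 2.95 kΩ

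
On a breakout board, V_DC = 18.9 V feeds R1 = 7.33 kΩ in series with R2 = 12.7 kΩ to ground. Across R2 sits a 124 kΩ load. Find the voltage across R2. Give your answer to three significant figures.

R2 ‖ R_L = (12.7 × 124)/(12.7 + 124) = 11.52 kΩ.
Then V_out = V_DC · R2'/(R1 + R2') = 18.9 × 11.52/18.85 = 11.55 V.

V_out ≈ 11.6 V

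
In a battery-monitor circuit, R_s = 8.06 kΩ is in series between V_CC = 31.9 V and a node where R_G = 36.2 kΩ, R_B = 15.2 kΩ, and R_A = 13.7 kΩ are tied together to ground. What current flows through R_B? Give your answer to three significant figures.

Parallel bank: R_p = 1/(1/36.2 + 1/15.2 + 1/13.7) = 6.009 kΩ.
V_A by voltage divider: V_A = 31.9 × 6.009/(8.06 + 6.009) = 13.63 V.
I(R_B) = V_A / R_B = 13.63/15.2 = 0.8964 mA.
(Equivalently: I_total = 2.267 mA, then current-divider fraction G_k/ΣG = 0.3954.)

I ≈ 0.896 mA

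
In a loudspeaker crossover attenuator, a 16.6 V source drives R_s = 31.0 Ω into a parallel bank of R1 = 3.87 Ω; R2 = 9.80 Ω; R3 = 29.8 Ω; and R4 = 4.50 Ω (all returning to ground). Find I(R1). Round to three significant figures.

I ≈ 0.213 A

Parallel bank: R_p = 1/(1/3.87 + 1/9.80 + 1/29.8 + 1/4.50) = 1.623 Ω.
Node voltage V_A = V_supply · R_p/(R_s + R_p) = 16.6 × 0.04974 = 0.8258 V.
Branch current I = V_A/R1 = 0.8258/3.87 = 0.2134 A.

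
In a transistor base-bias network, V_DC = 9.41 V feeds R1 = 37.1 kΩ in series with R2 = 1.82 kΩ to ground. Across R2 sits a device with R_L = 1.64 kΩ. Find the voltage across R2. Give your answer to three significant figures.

First combine the lower leg with the load: R2 ‖ R_L = 0.8627 kΩ.
Now apply the divider: V_out = 9.41 × 0.02272 = 0.2138 V.

V_out ≈ 0.214 V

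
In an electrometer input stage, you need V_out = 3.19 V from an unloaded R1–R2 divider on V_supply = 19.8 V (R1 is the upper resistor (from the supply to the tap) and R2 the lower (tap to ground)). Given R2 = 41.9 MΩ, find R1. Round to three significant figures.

The divider ratio is R2/(R1+R2) = 3.19/19.8 = 0.1611.
So R1 = R2 · (V_supply/V_out − 1) = 41.9 × (19.8/3.19 − 1) = 41.9 × 5.207 = 218.2 MΩ.

R1 ≈ 218 MΩ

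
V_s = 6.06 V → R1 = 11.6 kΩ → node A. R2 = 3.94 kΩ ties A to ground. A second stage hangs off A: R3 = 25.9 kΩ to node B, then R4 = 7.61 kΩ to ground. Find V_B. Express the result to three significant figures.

Looking into the second stage from A: R3 + R4 = 33.51 kΩ appears in parallel with R2.
R2 ‖ (R3+R4) = 3.525 kΩ.
V_A = 6.06 × 3.525/(11.6 + 3.525) = 1.412 V.
Then the unloaded second divider: V_B = V_A × R4/(R3+R4) = 1.412 × 0.2271 = 0.3208 V.

V_B ≈ 0.321 V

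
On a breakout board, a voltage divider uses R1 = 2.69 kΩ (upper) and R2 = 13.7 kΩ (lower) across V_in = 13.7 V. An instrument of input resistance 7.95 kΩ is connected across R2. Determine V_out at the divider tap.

V_out ≈ 8.93 V

R2 ‖ R_L = (13.7 × 7.95)/(13.7 + 7.95) = 5.031 kΩ.
Now apply the divider: V_out = 13.7 × 0.6516 = 8.927 V.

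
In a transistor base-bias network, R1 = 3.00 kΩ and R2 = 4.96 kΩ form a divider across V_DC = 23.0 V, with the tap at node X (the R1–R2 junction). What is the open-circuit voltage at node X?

With X open, the divider is unloaded: V_th = 23.0 × 4.96/7.960 = 14.33 V.

V_th ≈ 14.3 V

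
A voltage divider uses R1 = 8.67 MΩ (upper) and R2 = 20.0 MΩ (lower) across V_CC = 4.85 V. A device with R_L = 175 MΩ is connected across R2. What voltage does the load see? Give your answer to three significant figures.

The load sits in parallel with R2, giving an effective lower resistance R2' = R2·R_L/(R2+R_L) = 17.95 MΩ.
Then V_out = V_CC · R2'/(R1 + R2') = 4.85 × 17.95/26.62 = 3.270 V.

V_out ≈ 3.27 V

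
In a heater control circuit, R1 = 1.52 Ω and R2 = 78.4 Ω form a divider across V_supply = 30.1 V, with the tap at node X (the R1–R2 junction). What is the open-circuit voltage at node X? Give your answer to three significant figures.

Open-circuit (no load on X): V_th = V_supply · R2/(R1 + R2) = 30.1 × 78.4/(1.520 + 78.4) = 29.53 V.

V_th ≈ 29.5 V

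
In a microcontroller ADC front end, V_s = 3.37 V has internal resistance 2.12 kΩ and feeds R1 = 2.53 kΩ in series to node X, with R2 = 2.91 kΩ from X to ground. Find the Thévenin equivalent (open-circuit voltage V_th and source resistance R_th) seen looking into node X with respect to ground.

R1' = 2.12 + 2.53 = 4.650 kΩ (source resistance + R1).
With X open, the divider is unloaded: V_th = 3.37 × 2.91/7.560 = 1.297 V.
With V_s suppressed (replaced by a short), R_th = R1' ‖ R2 = (4.650 × 2.91)/(4.650 + 2.91) = 1.790 kΩ.

V_th ≈ 1.30 V, R_th ≈ 1.79 kΩ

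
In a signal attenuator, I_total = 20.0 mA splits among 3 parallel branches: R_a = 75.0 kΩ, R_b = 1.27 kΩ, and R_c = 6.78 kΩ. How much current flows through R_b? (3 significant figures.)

Total conductance ΣG = 1/75.0 + 1/1.27 + 1/6.78 = 0.9482 (units of 1/kΩ).
Current divider: I(R_b) = I_total · G_k/ΣG = 20.0 × (0.7874/0.9482) = 20.0 × 0.8304 = 16.61 mA.

I ≈ 16.6 mA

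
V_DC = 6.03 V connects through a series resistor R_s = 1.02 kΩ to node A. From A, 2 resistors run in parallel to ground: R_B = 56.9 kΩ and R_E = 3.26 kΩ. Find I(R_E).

Combine the parallel branches: R_p = (1/56.9 + 1/3.26)⁻¹ = 3.083 kΩ.
V_A by voltage divider: V_A = 6.03 × 3.083/(1.02 + 3.083) = 4.531 V.
Branch current I = V_A/R_E = 4.531/3.26 = 1.390 mA.

I ≈ 1.39 mA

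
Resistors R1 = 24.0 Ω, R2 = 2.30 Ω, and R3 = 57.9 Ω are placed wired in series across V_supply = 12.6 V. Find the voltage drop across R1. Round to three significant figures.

Total series resistance ΣR = 24.0 + 2.30 + 57.9 = 84.20 Ω.
V = V_supply · R/ΣR = 12.6 × 0.2850 = 3.591 V.

V ≈ 3.59 V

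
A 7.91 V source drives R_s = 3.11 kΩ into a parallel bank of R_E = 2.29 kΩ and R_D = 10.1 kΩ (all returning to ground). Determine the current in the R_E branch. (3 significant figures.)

Parallel bank: R_p = 1/(1/2.29 + 1/10.1) = 1.867 kΩ.
Node voltage V_A = V_in · R_p/(R_s + R_p) = 7.91 × 0.3751 = 2.967 V.
Branch current I = V_A/R_E = 2.967/2.29 = 1.296 mA.

I ≈ 1.30 mA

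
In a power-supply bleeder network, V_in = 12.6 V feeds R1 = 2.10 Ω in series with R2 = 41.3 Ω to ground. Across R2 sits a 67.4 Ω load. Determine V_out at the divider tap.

V_out ≈ 11.6 V

First combine the lower leg with the load: R2 ‖ R_L = 25.61 Ω.
Voltage divider with the loaded lower leg: V_out = 12.6 × 25.61/(2.10 + 25.61) = 12.6 × 0.9242 = 11.65 V.
(Unloaded it would be 12.0 V; the load pulls it down.)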